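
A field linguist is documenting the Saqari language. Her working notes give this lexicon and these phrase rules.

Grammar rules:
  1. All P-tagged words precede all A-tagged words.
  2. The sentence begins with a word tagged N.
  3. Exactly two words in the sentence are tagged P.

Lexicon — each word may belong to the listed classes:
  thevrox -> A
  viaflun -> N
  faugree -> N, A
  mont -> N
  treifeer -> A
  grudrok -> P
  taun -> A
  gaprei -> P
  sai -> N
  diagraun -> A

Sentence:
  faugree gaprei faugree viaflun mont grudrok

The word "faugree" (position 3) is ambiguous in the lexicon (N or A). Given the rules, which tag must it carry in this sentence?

Candidates per position — 1:faugree {N,A}; 2:gaprei {P}; 3:faugree {N,A}; 4:viaflun {N}; 5:mont {N}; 6:grudrok {P}.
Position 1: tagging it A would leave rule 1 unsatisfiable, so it must be N.
Position 3: tagging it A would leave rule 1 unsatisfiable, so it must be N.
So the tagging must be: N P N N N P.
Check: rule 1 satisfied; rule 2 satisfied; rule 3 satisfied.

N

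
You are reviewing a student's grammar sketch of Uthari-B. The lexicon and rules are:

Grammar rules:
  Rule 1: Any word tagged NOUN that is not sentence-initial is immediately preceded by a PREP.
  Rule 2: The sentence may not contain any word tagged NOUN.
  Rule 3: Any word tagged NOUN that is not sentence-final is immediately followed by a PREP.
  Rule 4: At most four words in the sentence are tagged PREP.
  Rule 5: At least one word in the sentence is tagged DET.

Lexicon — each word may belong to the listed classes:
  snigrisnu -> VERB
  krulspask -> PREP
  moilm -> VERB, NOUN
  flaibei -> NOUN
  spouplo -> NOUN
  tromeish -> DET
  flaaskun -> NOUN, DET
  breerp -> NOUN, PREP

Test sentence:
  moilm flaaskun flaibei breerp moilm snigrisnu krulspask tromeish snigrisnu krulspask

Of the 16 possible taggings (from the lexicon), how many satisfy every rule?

Candidates per position — 1:moilm {VERB,NOUN}; 2:flaaskun {NOUN,DET}; 3:flaibei {NOUN}; 4:breerp {NOUN,PREP}; 5:moilm {VERB,NOUN}; 6:snigrisnu {VERB}; 7:krulspask {PREP}; 8:tromeish {DET}; 9:snigrisnu {VERB}; 10:krulspask {PREP}.
There are 16 candidate sequences in total.
Rule 1 cannot be satisfied by any choice of tags from the lexicon.
So there is no consistent tagging.
Count = 0.

0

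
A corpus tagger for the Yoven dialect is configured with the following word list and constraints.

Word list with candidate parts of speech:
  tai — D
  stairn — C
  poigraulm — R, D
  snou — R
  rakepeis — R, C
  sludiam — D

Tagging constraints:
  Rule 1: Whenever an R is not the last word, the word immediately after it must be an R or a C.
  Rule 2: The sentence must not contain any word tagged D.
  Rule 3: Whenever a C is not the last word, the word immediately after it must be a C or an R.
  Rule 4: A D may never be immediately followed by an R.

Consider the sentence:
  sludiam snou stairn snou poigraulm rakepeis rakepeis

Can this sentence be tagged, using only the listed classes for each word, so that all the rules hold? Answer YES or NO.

NO

Candidates per position — 1:sludiam {D}; 2:snou {R}; 3:stairn {C}; 4:snou {R}; 5:poigraulm {R,D}; 6:rakepeis {R,C}; 7:rakepeis {R,C}.
Rule 2 cannot be satisfied by any choice of tags from the lexicon.
So there is no consistent tagging.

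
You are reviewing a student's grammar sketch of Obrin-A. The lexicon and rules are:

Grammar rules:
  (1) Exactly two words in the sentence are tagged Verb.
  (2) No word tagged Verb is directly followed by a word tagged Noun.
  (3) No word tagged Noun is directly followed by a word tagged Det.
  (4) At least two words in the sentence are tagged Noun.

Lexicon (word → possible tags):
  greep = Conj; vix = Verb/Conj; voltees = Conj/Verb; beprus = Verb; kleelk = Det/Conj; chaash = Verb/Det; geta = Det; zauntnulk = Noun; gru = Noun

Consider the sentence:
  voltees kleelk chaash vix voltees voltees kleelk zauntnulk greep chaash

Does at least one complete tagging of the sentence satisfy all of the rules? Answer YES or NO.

NO

Candidates per position — 1:voltees {Conj,Verb}; 2:kleelk {Det,Conj}; 3:chaash {Verb,Det}; 4:vix {Verb,Conj}; 5:voltees {Conj,Verb}; 6:voltees {Conj,Verb}; 7:kleelk {Det,Conj}; 8:zauntnulk {Noun}; 9:greep {Conj}; 10:chaash {Verb,Det}.
Rule 4 cannot be satisfied by any choice of tags from the lexicon.
So there is no consistent tagging.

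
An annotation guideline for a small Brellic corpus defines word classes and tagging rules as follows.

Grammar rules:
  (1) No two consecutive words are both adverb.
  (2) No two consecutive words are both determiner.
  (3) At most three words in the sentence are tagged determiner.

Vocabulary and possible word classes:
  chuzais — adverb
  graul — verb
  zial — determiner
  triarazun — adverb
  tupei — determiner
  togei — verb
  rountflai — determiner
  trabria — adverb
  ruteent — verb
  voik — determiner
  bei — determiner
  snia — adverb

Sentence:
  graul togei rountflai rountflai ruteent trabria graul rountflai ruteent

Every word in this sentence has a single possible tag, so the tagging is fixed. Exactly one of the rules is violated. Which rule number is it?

Fixed tagging: verb verb determiner determiner verb adverb verb determiner verb.
Rule check: R1 ok, R2 fails, R3 ok.
Only rule 2 fails.

2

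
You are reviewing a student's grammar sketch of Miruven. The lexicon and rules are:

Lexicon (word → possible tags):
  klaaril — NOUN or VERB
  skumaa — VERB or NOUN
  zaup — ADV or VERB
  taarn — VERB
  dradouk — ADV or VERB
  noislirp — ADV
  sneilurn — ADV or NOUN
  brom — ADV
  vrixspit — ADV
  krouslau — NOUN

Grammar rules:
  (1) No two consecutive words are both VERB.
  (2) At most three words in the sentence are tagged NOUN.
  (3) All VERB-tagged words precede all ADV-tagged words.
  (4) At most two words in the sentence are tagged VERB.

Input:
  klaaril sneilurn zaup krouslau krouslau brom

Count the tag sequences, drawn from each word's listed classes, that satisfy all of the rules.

4

Candidates per position — 1:klaaril {NOUN,VERB}; 2:sneilurn {ADV,NOUN}; 3:zaup {ADV,VERB}; 4:krouslau {NOUN}; 5:krouslau {NOUN}; 6:brom {ADV}.
There are 8 candidate sequences in total.
The sequences that satisfy every rule: NOUN ADV ADV NOUN NOUN ADV; VERB ADV ADV NOUN NOUN ADV; VERB NOUN ADV NOUN NOUN ADV; VERB NOUN VERB NOUN NOUN ADV.
Count = 4.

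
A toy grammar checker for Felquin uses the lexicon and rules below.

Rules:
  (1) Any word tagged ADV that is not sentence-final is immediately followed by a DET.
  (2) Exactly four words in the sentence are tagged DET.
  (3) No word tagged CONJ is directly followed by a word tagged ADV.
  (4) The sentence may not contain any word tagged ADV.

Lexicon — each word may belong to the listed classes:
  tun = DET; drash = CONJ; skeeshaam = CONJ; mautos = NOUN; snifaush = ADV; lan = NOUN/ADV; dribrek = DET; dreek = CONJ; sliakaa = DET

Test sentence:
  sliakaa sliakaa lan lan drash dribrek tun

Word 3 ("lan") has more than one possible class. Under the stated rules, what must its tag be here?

Candidates per position — 1:sliakaa {DET}; 2:sliakaa {DET}; 3:lan {NOUN,ADV}; 4:lan {NOUN,ADV}; 5:drash {CONJ}; 6:dribrek {DET}; 7:tun {DET}.
Word 3 cannot be ADV — rule 1 would then fail for every completion. It is NOUN.
Word 4 cannot be ADV — rule 1 would then fail for every completion. It is NOUN.
The only consistent sequence is: DET DET NOUN NOUN CONJ DET DET.
Rule-by-rule: rule 1 satisfied; rule 2 satisfied; rule 3 satisfied; rule 4 satisfied.

NOUN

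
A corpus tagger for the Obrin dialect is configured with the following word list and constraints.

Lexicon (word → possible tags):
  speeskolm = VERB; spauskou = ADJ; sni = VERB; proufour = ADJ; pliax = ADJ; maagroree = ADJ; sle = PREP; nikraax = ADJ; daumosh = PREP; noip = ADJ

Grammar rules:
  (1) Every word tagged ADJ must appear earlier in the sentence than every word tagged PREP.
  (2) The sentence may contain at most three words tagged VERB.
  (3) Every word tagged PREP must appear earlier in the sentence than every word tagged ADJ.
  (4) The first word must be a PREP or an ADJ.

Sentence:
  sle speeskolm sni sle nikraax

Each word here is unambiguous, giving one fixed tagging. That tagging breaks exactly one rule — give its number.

Fixed tagging: PREP VERB VERB PREP ADJ.
Applying the rules: R1 fails, R2 ok, R3 ok, R4 ok.
Only rule 1 fails.

1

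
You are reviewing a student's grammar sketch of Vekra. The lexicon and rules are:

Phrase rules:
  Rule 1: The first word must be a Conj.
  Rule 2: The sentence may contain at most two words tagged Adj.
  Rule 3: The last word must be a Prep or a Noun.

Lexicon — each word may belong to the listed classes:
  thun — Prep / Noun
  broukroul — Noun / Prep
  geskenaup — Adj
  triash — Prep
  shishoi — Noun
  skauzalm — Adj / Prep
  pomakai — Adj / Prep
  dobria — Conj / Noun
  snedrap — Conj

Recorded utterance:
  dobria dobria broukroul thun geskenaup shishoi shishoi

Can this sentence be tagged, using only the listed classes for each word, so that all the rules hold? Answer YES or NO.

YES

Candidates per position — 1:dobria {Conj,Noun}; 2:dobria {Conj,Noun}; 3:broukroul {Noun,Prep}; 4:thun {Prep,Noun}; 5:geskenaup {Adj}; 6:shishoi {Noun}; 7:shishoi {Noun}.
One satisfying assignment: Conj Conj Prep Prep Adj Noun Noun.
Verifying each rule — rule 1 ok; rule 2 ok; rule 3 ok.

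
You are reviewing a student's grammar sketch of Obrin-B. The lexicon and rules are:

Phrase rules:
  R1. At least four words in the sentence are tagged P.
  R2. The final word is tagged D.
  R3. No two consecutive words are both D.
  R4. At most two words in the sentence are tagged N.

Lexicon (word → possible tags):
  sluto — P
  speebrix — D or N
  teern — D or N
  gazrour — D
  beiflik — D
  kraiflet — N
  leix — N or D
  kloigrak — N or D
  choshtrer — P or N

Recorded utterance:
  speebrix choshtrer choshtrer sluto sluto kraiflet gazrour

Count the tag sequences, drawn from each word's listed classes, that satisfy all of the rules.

2

Candidates per position — 1:speebrix {D,N}; 2:choshtrer {P,N}; 3:choshtrer {P,N}; 4:sluto {P}; 5:sluto {P}; 6:kraiflet {N}; 7:gazrour {D}.
There are 8 candidate sequences in total.
The sequences that satisfy every rule: D P P P P N D; N P P P P N D.
Count = 2.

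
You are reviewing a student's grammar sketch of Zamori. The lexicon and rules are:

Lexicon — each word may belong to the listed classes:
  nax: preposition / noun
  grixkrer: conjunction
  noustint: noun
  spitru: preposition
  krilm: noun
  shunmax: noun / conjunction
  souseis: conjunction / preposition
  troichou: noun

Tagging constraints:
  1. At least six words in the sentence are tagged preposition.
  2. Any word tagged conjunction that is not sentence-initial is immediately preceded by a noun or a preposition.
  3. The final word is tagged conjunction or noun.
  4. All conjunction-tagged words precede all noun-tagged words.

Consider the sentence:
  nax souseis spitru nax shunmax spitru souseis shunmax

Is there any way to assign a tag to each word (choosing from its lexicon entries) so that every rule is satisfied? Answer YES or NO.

YES

Candidates per position — 1:nax {preposition,noun}; 2:souseis {conjunction,preposition}; 3:spitru {preposition}; 4:nax {preposition,noun}; 5:shunmax {noun,conjunction}; 6:spitru {preposition}; 7:souseis {conjunction,preposition}; 8:shunmax {noun,conjunction}.
One satisfying assignment: preposition preposition preposition preposition noun preposition preposition noun.
Verifying each rule — rule 1 satisfied; rule 2 satisfied; rule 3 satisfied; rule 4 satisfied.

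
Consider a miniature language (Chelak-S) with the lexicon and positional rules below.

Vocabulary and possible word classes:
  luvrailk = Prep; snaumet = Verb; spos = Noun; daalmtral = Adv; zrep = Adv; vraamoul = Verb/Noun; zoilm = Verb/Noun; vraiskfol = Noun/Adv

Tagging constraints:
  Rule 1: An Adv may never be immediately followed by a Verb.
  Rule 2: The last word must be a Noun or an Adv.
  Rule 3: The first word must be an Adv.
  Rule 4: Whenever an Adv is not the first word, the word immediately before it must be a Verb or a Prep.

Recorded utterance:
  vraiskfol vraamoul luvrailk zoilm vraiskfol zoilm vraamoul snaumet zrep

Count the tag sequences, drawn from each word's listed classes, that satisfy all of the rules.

Candidates per position — 1:vraiskfol {Noun,Adv}; 2:vraamoul {Verb,Noun}; 3:luvrailk {Prep}; 4:zoilm {Verb,Noun}; 5:vraiskfol {Noun,Adv}; 6:zoilm {Verb,Noun}; 7:vraamoul {Verb,Noun}; 8:snaumet {Verb}; 9:zrep {Adv}.
There are 64 candidate sequences in total.
Checking each against the rules leaves 10 sequences.
Count = 10.

10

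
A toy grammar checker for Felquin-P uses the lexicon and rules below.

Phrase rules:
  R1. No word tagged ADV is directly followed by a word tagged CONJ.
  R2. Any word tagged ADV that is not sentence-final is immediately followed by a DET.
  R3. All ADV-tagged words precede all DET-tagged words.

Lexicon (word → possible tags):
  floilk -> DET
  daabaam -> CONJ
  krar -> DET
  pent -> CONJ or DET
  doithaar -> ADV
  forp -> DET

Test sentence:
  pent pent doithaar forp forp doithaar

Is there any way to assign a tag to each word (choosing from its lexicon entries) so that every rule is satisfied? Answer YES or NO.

Candidates per position — 1:pent {CONJ,DET}; 2:pent {CONJ,DET}; 3:doithaar {ADV}; 4:forp {DET}; 5:forp {DET}; 6:doithaar {ADV}.
Rule 3 cannot be satisfied by any choice of tags from the lexicon.
So there is no consistent tagging.

NO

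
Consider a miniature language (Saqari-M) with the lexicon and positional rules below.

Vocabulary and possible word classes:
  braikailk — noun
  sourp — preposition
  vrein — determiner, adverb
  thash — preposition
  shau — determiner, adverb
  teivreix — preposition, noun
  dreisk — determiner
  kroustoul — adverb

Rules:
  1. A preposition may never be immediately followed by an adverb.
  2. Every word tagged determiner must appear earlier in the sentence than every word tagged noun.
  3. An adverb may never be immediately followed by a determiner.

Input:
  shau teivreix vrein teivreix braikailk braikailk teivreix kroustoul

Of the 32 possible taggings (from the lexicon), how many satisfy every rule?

Candidates per position — 1:shau {determiner,adverb}; 2:teivreix {preposition,noun}; 3:vrein {determiner,adverb}; 4:teivreix {preposition,noun}; 5:braikailk {noun}; 6:braikailk {noun}; 7:teivreix {preposition,noun}; 8:kroustoul {adverb}.
There are 32 candidate sequences in total.
Checking each against the rules leaves 8 sequences.
Count = 8.

8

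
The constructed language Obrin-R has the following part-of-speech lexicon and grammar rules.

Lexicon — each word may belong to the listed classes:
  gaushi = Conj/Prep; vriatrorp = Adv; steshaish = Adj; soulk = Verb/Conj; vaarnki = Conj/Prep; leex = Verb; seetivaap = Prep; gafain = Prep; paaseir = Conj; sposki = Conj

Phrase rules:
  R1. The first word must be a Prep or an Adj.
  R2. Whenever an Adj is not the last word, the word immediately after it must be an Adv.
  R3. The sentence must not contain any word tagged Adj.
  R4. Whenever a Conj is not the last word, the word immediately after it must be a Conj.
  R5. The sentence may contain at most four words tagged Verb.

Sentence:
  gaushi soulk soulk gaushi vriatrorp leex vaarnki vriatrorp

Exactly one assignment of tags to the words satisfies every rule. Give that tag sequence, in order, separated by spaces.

Candidates per position — 1:gaushi {Conj,Prep}; 2:soulk {Verb,Conj}; 3:soulk {Verb,Conj}; 4:gaushi {Conj,Prep}; 5:vriatrorp {Adv}; 6:leex {Verb}; 7:vaarnki {Conj,Prep}; 8:vriatrorp {Adv}.
Position 1: tagging it Conj would leave rule 1 unsatisfiable, so it must be Prep.
Position 2: tagging it Conj would leave rule 4 unsatisfiable, so it must be Verb.
Position 3: tagging it Conj would leave rule 4 unsatisfiable, so it must be Verb.
Position 4: tagging it Conj would leave rule 4 unsatisfiable, so it must be Prep.
Position 7: tagging it Conj would leave rule 4 unsatisfiable, so it must be Prep.
That leaves exactly one tagging: Prep Verb Verb Prep Adv Verb Prep Adv.
Verifying each rule — rule 1 holds; rule 2 holds; rule 3 holds; rule 4 holds; rule 5 holds.

Prep Verb Verb Prep Adv Verb Prep Adv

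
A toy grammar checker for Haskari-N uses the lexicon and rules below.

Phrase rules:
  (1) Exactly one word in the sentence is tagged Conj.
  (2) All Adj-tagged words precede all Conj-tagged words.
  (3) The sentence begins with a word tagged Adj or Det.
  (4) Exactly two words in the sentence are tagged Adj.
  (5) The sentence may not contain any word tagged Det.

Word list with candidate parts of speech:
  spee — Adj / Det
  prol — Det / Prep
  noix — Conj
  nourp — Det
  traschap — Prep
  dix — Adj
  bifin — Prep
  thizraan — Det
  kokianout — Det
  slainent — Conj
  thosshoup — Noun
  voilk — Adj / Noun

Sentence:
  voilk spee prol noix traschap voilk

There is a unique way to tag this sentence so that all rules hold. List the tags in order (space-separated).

Adj Adj Prep Conj Prep Noun

Candidates per position — 1:voilk {Adj,Noun}; 2:spee {Adj,Det}; 3:prol {Det,Prep}; 4:noix {Conj}; 5:traschap {Prep}; 6:voilk {Adj,Noun}.
Position 1: Noun is ruled out by rule 3; that leaves Adj.
Position 2: Det is ruled out by rule 5; that leaves Adj.
Position 3: Det is ruled out by rule 5; that leaves Prep.
Position 6: Adj is ruled out by rule 2; that leaves Noun.
The unique satisfying tagging is: Adj Adj Prep Conj Prep Noun.
Verifying each rule — rule 1 satisfied; rule 2 satisfied; rule 3 satisfied; rule 4 satisfied; rule 5 satisfied.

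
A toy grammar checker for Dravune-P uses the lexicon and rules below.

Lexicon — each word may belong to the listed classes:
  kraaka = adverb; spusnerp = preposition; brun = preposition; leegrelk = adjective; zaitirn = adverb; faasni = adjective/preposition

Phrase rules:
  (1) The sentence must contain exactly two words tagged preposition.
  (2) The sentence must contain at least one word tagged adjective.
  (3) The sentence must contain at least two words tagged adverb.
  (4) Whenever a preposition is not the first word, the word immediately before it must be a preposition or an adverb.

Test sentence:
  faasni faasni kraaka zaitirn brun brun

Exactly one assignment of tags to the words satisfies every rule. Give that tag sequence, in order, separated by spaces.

adjective adjective adverb adverb preposition preposition

Candidates per position — 1:faasni {adjective,preposition}; 2:faasni {adjective,preposition}; 3:kraaka {adverb}; 4:zaitirn {adverb}; 5:brun {preposition}; 6:brun {preposition}.
Word 1 cannot be preposition — rule 1 would then fail for every completion. It is adjective.
Word 2 cannot be preposition — rule 1 would then fail for every completion. It is adjective.
The only consistent sequence is: adjective adjective adverb adverb preposition preposition.
Check: rule 1 holds; rule 2 holds; rule 3 holds; rule 4 holds.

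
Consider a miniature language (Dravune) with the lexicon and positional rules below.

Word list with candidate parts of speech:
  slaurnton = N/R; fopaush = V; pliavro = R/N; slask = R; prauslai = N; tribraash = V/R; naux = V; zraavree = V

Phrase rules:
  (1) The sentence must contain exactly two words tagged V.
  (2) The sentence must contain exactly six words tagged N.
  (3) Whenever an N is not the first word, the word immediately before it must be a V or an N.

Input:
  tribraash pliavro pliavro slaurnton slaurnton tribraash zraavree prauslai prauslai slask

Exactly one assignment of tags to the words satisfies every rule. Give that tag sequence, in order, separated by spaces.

V N N N N R V N N R

Candidates per position — 1:tribraash {V,R}; 2:pliavro {R,N}; 3:pliavro {R,N}; 4:slaurnton {N,R}; 5:slaurnton {N,R}; 6:tribraash {V,R}; 7:zraavree {V}; 8:prauslai {N}; 9:prauslai {N}; 10:slask {R}.
Word 2 cannot be R — rule 2 would then fail for every completion. It is N.
Word 3 cannot be R — rule 2 would then fail for every completion. It is N.
Word 4 cannot be R — rule 2 would then fail for every completion. It is N.
Word 5 cannot be R — rule 2 would then fail for every completion. It is N.
Word 1 cannot be R — rule 3 would then fail for every completion. It is V.
Word 6 cannot be V — rule 1 would then fail for every completion. It is R.
The unique satisfying tagging is: V N N N N R V N N R.
Verifying each rule — rule 1 ok; rule 2 ok; rule 3 ok.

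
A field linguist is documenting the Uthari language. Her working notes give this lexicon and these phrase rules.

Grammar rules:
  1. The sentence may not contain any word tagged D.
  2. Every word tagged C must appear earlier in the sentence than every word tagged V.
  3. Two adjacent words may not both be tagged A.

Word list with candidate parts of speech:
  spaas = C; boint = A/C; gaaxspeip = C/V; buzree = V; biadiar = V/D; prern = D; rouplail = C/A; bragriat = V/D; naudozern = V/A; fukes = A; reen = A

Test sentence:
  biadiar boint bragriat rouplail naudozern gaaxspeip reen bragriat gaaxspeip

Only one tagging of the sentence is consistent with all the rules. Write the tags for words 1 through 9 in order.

Candidates per position — 1:biadiar {V,D}; 2:boint {A,C}; 3:bragriat {V,D}; 4:rouplail {C,A}; 5:naudozern {V,A}; 6:gaaxspeip {C,V}; 7:reen {A}; 8:bragriat {V,D}; 9:gaaxspeip {C,V}.
Word 1 cannot be D — rule 1 would then fail for every completion. It is V.
Word 2 cannot be C — rule 2 would then fail for every completion. It is A.
Word 3 cannot be D — rule 1 would then fail for every completion. It is V.
Word 4 cannot be C — rule 2 would then fail for every completion. It is A.
Word 5 cannot be A — rule 3 would then fail for every completion. It is V.
Word 6 cannot be C — rule 2 would then fail for every completion. It is V.
Word 8 cannot be D — rule 1 would then fail for every completion. It is V.
Word 9 cannot be C — rule 2 would then fail for every completion. It is V.
The unique satisfying tagging is: V A V A V V A V V.
Checking: rule 1 ok; rule 2 ok; rule 3 ok.

V A V A V V A V V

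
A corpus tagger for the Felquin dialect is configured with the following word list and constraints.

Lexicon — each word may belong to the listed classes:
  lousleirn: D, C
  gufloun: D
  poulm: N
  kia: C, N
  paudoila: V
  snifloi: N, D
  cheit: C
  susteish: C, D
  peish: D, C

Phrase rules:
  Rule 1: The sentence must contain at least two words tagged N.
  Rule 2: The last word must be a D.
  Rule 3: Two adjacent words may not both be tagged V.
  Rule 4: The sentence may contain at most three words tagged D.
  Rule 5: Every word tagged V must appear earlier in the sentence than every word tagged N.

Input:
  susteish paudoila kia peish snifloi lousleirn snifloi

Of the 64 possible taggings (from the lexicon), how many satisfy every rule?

7

Candidates per position — 1:susteish {C,D}; 2:paudoila {V}; 3:kia {C,N}; 4:peish {D,C}; 5:snifloi {N,D}; 6:lousleirn {D,C}; 7:snifloi {N,D}.
There are 64 candidate sequences in total.
Checking each against the rules leaves 7 sequences.
Count = 7.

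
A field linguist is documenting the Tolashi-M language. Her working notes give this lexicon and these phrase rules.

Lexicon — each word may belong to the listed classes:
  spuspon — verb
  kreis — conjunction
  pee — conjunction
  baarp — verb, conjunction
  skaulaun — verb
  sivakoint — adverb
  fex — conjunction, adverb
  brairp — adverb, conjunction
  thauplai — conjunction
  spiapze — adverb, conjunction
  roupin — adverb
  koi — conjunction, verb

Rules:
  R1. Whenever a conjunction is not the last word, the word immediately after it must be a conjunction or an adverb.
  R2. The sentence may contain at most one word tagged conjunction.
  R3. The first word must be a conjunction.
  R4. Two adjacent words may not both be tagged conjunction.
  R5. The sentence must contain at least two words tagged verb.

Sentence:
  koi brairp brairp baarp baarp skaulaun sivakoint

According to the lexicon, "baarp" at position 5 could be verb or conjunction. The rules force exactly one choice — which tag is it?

Candidates per position — 1:koi {conjunction,verb}; 2:brairp {adverb,conjunction}; 3:brairp {adverb,conjunction}; 4:baarp {verb,conjunction}; 5:baarp {verb,conjunction}; 6:skaulaun {verb}; 7:sivakoint {adverb}.
Word 1 cannot be verb — rule 3 would then fail for every completion. It is conjunction.
Word 2 cannot be conjunction — rule 2 would then fail for every completion. It is adverb.
Word 3 cannot be conjunction — rule 1 would then fail for every completion. It is adverb.
Word 4 cannot be conjunction — rule 1 would then fail for every completion. It is verb.
Word 5 cannot be conjunction — rule 1 would then fail for every completion. It is verb.
So the tagging must be: conjunction adverb adverb verb verb verb adverb.
Checking: rule 1 ok; rule 2 ok; rule 3 ok; rule 4 ok; rule 5 ok.

verb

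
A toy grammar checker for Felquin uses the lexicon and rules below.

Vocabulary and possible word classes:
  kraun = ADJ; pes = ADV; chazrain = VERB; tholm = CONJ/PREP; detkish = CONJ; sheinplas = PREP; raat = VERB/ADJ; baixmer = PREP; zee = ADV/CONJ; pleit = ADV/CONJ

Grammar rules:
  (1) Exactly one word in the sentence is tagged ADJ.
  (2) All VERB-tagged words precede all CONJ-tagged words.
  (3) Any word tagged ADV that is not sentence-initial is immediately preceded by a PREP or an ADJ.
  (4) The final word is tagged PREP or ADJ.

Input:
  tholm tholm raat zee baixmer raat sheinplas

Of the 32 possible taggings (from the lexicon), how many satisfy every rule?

Candidates per position — 1:tholm {CONJ,PREP}; 2:tholm {CONJ,PREP}; 3:raat {VERB,ADJ}; 4:zee {ADV,CONJ}; 5:baixmer {PREP}; 6:raat {VERB,ADJ}; 7:sheinplas {PREP}.
There are 32 candidate sequences in total.
The sequences that satisfy every rule: PREP PREP VERB CONJ PREP ADJ PREP; PREP PREP ADJ ADV PREP VERB PREP.
Count = 2.

2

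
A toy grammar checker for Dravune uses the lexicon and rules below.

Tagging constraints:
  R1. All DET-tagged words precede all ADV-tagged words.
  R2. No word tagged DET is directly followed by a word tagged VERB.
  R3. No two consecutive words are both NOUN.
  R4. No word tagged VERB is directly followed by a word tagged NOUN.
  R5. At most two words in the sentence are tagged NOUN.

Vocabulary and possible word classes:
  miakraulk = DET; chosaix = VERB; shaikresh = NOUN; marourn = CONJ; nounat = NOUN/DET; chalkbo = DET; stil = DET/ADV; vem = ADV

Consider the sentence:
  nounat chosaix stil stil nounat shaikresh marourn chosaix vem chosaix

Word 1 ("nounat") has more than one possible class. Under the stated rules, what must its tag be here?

Candidates per position — 1:nounat {NOUN,DET}; 2:chosaix {VERB}; 3:stil {DET,ADV}; 4:stil {DET,ADV}; 5:nounat {NOUN,DET}; 6:shaikresh {NOUN}; 7:marourn {CONJ}; 8:chosaix {VERB}; 9:vem {ADV}; 10:chosaix {VERB}.
Word 1 cannot be DET — rule 2 would then fail for every completion. It is NOUN.
Word 5 cannot be NOUN — rule 3 would then fail for every completion. It is DET.
Word 3 cannot be ADV — rule 1 would then fail for every completion. It is DET.
Word 4 cannot be ADV — rule 1 would then fail for every completion. It is DET.
So the tagging must be: NOUN VERB DET DET DET NOUN CONJ VERB ADV VERB.
Rule-by-rule: rule 1 ok; rule 2 ok; rule 3 ok; rule 4 ok; rule 5 ok.

NOUN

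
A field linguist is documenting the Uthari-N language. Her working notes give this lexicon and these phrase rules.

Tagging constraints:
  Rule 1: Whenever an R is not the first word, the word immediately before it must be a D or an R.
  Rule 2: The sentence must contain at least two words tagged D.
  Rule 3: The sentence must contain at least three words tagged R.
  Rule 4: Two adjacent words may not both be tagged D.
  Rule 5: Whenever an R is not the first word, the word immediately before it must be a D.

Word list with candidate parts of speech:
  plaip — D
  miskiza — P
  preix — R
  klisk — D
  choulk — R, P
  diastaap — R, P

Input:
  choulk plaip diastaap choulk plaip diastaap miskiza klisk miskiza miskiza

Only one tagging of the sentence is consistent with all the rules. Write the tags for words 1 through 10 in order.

R D R P D R P D P P

Candidates per position — 1:choulk {R,P}; 2:plaip {D}; 3:diastaap {R,P}; 4:choulk {R,P}; 5:plaip {D}; 6:diastaap {R,P}; 7:miskiza {P}; 8:klisk {D}; 9:miskiza {P}; 10:miskiza {P}.
Position 4: tagging it R would leave rule 5 unsatisfiable, so it must be P.
Position 6: tagging it P would leave rule 3 unsatisfiable, so it must be R.
Position 1: tagging it P would leave rule 3 unsatisfiable, so it must be R.
Position 3: tagging it P would leave rule 3 unsatisfiable, so it must be R.
So the tagging must be: R D R P D R P D P P.
Checking: rule 1 holds; rule 2 holds; rule 3 holds; rule 4 holds; rule 5 holds.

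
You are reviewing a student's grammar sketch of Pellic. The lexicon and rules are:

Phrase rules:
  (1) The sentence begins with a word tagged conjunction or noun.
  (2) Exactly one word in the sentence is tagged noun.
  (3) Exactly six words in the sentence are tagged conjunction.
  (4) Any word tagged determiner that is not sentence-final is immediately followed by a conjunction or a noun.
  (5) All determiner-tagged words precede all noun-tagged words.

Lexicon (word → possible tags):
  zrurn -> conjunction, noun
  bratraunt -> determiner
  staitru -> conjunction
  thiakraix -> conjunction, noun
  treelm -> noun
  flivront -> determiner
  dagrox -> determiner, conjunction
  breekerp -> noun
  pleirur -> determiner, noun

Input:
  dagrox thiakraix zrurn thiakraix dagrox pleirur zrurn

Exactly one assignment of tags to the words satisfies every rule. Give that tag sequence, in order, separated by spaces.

Candidates per position — 1:dagrox {determiner,conjunction}; 2:thiakraix {conjunction,noun}; 3:zrurn {conjunction,noun}; 4:thiakraix {conjunction,noun}; 5:dagrox {determiner,conjunction}; 6:pleirur {determiner,noun}; 7:zrurn {conjunction,noun}.
Word 1 cannot be determiner — rule 1 would then fail for every completion. It is conjunction.
Word 2 cannot be noun — rule 3 would then fail for every completion. It is conjunction.
Word 3 cannot be noun — rule 3 would then fail for every completion. It is conjunction.
Word 4 cannot be noun — rule 3 would then fail for every completion. It is conjunction.
Word 5 cannot be determiner — rule 3 would then fail for every completion. It is conjunction.
Word 7 cannot be noun — rule 3 would then fail for every completion. It is conjunction.
Word 6 cannot be determiner — rule 2 would then fail for every completion. It is noun.
So the tagging must be: conjunction conjunction conjunction conjunction conjunction noun conjunction.
Verifying each rule — rule 1 ok; rule 2 ok; rule 3 ok; rule 4 ok; rule 5 ok.

conjunction conjunction conjunction conjunction conjunction noun conjunction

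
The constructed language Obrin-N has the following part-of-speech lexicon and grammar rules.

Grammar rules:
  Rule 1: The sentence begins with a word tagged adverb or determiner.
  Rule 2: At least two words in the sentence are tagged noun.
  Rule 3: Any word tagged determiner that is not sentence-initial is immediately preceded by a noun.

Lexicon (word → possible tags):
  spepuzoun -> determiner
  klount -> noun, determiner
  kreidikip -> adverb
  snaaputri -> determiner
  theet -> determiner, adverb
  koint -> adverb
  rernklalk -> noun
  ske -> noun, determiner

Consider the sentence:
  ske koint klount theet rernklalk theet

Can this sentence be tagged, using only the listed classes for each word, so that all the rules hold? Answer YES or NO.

YES

Candidates per position — 1:ske {noun,determiner}; 2:koint {adverb}; 3:klount {noun,determiner}; 4:theet {determiner,adverb}; 5:rernklalk {noun}; 6:theet {determiner,adverb}.
One satisfying assignment: determiner adverb noun adverb noun determiner.
Rule-by-rule: rule 1 ✓; rule 2 ✓; rule 3 ✓.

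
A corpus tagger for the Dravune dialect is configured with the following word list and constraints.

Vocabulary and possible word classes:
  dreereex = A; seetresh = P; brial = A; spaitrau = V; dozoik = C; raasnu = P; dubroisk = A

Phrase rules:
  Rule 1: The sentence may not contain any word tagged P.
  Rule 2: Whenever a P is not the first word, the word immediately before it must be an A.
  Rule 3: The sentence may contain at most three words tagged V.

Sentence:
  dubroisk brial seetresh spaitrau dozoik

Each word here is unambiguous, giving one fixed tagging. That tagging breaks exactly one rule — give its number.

1

Fixed tagging: A A P V C.
Applying the rules: R1 fails, R2 ok, R3 ok.
Only rule 1 fails.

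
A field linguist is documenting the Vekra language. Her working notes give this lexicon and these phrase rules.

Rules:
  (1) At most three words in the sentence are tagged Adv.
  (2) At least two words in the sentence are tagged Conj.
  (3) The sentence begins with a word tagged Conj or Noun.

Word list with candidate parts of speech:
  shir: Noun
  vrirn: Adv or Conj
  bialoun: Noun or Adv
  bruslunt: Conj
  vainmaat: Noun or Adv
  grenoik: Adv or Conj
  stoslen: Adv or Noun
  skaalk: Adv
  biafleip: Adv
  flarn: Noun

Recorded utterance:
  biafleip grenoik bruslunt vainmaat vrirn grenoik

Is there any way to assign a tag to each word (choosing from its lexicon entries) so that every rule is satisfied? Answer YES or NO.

NO

Candidates per position — 1:biafleip {Adv}; 2:grenoik {Adv,Conj}; 3:bruslunt {Conj}; 4:vainmaat {Noun,Adv}; 5:vrirn {Adv,Conj}; 6:grenoik {Adv,Conj}.
Rule 3 cannot be satisfied by any choice of tags from the lexicon.
So there is no consistent tagging.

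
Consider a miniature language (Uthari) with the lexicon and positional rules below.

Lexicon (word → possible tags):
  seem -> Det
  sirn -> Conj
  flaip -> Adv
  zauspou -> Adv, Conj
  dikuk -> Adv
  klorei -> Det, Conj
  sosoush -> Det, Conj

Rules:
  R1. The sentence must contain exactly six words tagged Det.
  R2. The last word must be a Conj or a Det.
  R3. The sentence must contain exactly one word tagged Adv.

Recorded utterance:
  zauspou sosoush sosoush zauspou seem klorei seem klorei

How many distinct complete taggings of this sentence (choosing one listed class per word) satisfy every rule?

2

Candidates per position — 1:zauspou {Adv,Conj}; 2:sosoush {Det,Conj}; 3:sosoush {Det,Conj}; 4:zauspou {Adv,Conj}; 5:seem {Det}; 6:klorei {Det,Conj}; 7:seem {Det}; 8:klorei {Det,Conj}.
There are 64 candidate sequences in total.
The sequences that satisfy every rule: Adv Det Det Conj Det Det Det Det; Conj Det Det Adv Det Det Det Det.
Count = 2.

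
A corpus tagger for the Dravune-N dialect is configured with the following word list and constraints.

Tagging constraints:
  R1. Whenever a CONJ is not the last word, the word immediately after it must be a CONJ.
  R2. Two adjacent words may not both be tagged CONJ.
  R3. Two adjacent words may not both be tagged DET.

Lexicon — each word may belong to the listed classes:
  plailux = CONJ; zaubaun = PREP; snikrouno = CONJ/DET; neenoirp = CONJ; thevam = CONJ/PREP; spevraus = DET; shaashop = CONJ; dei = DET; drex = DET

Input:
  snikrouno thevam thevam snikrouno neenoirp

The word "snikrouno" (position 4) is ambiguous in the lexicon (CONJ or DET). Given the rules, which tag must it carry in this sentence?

DET

Candidates per position — 1:snikrouno {CONJ,DET}; 2:thevam {CONJ,PREP}; 3:thevam {CONJ,PREP}; 4:snikrouno {CONJ,DET}; 5:neenoirp {CONJ}.
Position 4: CONJ is ruled out by rule 2; that leaves DET.
Position 1: CONJ is ruled out by rule 1; that leaves DET.
Position 2: CONJ is ruled out by rule 1; that leaves PREP.
Position 3: CONJ is ruled out by rule 1; that leaves PREP.
That leaves exactly one tagging: DET PREP PREP DET CONJ.
Verifying each rule — rule 1 ✓; rule 2 ✓; rule 3 ✓.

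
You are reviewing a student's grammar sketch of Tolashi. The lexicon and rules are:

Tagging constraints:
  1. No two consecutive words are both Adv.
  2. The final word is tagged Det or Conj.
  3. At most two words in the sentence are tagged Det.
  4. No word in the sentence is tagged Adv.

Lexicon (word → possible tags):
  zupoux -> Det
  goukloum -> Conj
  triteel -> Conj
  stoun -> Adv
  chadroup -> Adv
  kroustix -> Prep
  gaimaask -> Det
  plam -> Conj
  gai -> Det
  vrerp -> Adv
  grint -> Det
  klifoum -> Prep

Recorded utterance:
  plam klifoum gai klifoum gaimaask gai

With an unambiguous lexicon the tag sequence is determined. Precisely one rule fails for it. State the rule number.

Fixed tagging: Conj Prep Det Prep Det Det.
Checking each rule: R1 ✓, R2 ✓, R3 ✗, R4 ✓.
Only rule 3 fails.

3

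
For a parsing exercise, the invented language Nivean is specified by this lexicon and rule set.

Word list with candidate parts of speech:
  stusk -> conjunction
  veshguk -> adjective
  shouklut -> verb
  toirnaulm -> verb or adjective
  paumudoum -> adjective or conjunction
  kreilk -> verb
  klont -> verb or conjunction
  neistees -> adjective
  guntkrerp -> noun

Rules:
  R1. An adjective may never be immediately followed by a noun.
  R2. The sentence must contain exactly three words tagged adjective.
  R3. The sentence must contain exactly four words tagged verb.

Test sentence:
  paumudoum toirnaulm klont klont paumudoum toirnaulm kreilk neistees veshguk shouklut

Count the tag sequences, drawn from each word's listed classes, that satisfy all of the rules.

Candidates per position — 1:paumudoum {adjective,conjunction}; 2:toirnaulm {verb,adjective}; 3:klont {verb,conjunction}; 4:klont {verb,conjunction}; 5:paumudoum {adjective,conjunction}; 6:toirnaulm {verb,adjective}; 7:kreilk {verb}; 8:neistees {adjective}; 9:veshguk {adjective}; 10:shouklut {verb}.
There are 64 candidate sequences in total.
Checking each against the rules leaves 6 sequences.
Count = 6.

6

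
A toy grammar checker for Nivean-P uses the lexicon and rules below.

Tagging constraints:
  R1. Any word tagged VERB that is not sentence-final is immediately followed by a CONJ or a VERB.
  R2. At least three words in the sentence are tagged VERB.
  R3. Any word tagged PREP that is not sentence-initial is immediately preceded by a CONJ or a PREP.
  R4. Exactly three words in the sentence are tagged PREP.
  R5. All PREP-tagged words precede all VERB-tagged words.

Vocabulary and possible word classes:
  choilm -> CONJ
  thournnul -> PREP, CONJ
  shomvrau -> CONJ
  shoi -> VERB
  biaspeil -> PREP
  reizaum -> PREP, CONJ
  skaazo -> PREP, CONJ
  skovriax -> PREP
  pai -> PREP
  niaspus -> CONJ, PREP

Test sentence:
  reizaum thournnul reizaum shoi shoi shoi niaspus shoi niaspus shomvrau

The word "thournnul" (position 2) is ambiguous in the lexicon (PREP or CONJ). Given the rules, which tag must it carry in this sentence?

Candidates per position — 1:reizaum {PREP,CONJ}; 2:thournnul {PREP,CONJ}; 3:reizaum {PREP,CONJ}; 4:shoi {VERB}; 5:shoi {VERB}; 6:shoi {VERB}; 7:niaspus {CONJ,PREP}; 8:shoi {VERB}; 9:niaspus {CONJ,PREP}; 10:shomvrau {CONJ}.
Position 7: tagging it PREP would leave rule 1 unsatisfiable, so it must be CONJ.
Position 9: tagging it PREP would leave rule 1 unsatisfiable, so it must be CONJ.
Position 1: tagging it CONJ would leave rule 4 unsatisfiable, so it must be PREP.
Position 2: tagging it CONJ would leave rule 4 unsatisfiable, so it must be PREP.
Position 3: tagging it CONJ would leave rule 4 unsatisfiable, so it must be PREP.
So the tagging must be: PREP PREP PREP VERB VERB VERB CONJ VERB CONJ CONJ.
Checking: rule 1 satisfied; rule 2 satisfied; rule 3 satisfied; rule 4 satisfied; rule 5 satisfied.

PREP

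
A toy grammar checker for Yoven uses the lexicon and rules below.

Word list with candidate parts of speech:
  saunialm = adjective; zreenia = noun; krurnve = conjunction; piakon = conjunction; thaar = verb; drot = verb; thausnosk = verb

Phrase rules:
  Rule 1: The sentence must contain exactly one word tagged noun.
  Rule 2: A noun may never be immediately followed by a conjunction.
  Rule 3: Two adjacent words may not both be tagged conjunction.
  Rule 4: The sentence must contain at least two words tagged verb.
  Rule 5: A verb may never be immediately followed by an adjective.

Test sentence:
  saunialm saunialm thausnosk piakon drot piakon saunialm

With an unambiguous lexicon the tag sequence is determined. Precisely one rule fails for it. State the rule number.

Fixed tagging: adjective adjective verb conjunction verb conjunction adjective.
Rule check: R1 ✗, R2 ✓, R3 ✓, R4 ✓, R5 ✓.
Only rule 1 fails.

1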